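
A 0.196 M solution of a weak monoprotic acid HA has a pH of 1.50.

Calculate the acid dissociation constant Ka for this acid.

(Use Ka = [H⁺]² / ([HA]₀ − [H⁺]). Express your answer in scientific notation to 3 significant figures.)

[H⁺] = 10^(−pH) = 10^(−1.50) = 3.162e-02 M. For HA ⇌ H⁺ + A⁻, Ka = [H⁺][A⁻]/[HA] = [H⁺]² / ([HA]₀ − [H⁺]) = (3.162e-02)² / (0.196 − 3.162e-02) = 6.08e-03.

K_a = 6.08e-03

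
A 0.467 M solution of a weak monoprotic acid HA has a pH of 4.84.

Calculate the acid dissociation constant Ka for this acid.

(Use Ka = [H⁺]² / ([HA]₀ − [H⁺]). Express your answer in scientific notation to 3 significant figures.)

[H⁺] = 10^(−pH) = 10^(−4.84) = 1.445e-05 M. For HA ⇌ H⁺ + A⁻, Ka = [H⁺][A⁻]/[HA] = [H⁺]² / ([HA]₀ − [H⁺]) = (1.445e-05)² / (0.467 − 1.445e-05) = 4.47e-10.

K_a = 4.47e-10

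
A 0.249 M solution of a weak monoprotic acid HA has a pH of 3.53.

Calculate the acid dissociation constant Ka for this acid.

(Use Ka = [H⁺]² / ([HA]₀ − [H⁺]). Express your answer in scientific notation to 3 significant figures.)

[H⁺] = 10^(−pH) = 10^(−3.53) = 2.951e-04 M. For HA ⇌ H⁺ + A⁻, Ka = [H⁺][A⁻]/[HA] = [H⁺]² / ([HA]₀ − [H⁺]) = (2.951e-04)² / (0.249 − 2.951e-04) = 3.50e-07.

K_a = 3.50e-07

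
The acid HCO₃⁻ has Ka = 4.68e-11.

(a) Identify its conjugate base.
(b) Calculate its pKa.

(a) The conjugate base is formed by removing one H⁺ from HCO₃⁻, giving CO₃²⁻. (b) pKa = -log(Ka) = -log(4.68e-11) = 10.33.

Conjugate base: CO₃²⁻; pK_a = 10.33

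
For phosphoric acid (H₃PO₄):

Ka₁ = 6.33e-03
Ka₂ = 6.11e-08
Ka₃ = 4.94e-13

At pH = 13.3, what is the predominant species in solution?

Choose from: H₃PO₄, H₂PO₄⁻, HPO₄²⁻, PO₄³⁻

pKa₁ = 2.20, pKa₂ = 7.21, pKa₃ = 12.31. For a polyprotic acid the predominant species crosses at each pKa: below pKa_n the protonated form dominates, above it the deprotonated form does. At pH = 13.3, the predominant species is PO₄³⁻.

PO₄³⁻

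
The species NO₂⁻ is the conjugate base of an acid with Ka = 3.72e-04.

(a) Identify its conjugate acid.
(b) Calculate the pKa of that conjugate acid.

(a) The conjugate acid is formed by adding one H⁺ to NO₂⁻, giving HNO₂. (b) pKa = -log(Ka) = -log(3.72e-04) = 3.43.

Conjugate acid: HNO₂; pK_a = 3.43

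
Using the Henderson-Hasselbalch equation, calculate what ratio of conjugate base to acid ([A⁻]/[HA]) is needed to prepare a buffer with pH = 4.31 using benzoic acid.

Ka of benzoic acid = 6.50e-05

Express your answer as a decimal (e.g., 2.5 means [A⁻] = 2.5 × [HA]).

pKa = -log(6.50e-05) = 4.1871. pH = pKa + log([A⁻]/[HA]), so log([A⁻]/[HA]) = pH − pKa = 4.31 − 4.1871 = 0.1229. [A⁻]/[HA] = 10^(0.1229) = 1.33

[A⁻]/[HA] = 1.33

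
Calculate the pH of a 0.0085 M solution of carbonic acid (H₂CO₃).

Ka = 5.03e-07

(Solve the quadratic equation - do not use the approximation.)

x² + Ka×x - Ka×C = 0. Using quadratic formula: [H⁺] = 6.5136e-05

pH = 4.19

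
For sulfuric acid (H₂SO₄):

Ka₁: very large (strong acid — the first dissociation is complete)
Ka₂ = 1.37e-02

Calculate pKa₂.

pKa₂ = -log(Ka₂) = -log(1.37e-02) = 1.86.

pK_{a2} = 1.86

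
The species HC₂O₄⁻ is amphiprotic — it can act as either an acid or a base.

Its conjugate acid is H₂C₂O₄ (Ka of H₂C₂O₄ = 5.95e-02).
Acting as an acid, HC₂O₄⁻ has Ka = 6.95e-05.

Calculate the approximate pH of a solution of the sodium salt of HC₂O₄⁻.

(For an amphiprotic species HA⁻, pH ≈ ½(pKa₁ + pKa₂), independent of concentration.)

pKa₁ = -log(5.95e-02) = 1.23; pKa₂ = -log(6.95e-05) = 4.16. For an amphiprotic species, pH ≈ ½(pKa₁ + pKa₂) = ½(1.23 + 4.16) = 2.69.

pH = 2.69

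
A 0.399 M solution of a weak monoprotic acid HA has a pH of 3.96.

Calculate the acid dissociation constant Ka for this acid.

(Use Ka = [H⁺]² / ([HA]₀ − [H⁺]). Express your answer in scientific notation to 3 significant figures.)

[H⁺] = 10^(−pH) = 10^(−3.96) = 1.096e-04 M. For HA ⇌ H⁺ + A⁻, Ka = [H⁺][A⁻]/[HA] = [H⁺]² / ([HA]₀ − [H⁺]) = (1.096e-04)² / (0.399 − 1.096e-04) = 3.01e-08.

K_a = 3.01e-08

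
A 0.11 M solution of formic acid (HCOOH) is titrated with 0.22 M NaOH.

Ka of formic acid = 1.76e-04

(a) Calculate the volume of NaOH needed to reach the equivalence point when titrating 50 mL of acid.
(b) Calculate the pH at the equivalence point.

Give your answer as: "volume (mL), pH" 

moles acid = 0.11 × 50/1000 = 0.0055 mol; V_base = moles/0.22 × 1000 = 25.0 mL. At equivalence only the conjugate base is present: [A⁻] = 0.0055/0.075 = 7.3333e-02 M. Kb = Kw/Ka = 5.68e-11; [OH⁻] = √(Kb × [A⁻]) = 2.0412e-06; pOH = 5.69; pH = 14 - pOH = 8.31.

V = 25.0 mL, pH = 8.31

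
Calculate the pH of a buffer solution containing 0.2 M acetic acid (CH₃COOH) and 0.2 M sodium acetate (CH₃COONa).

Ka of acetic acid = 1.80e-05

pKa = -log(1.80e-05) = 4.74. pH = pKa + log([A⁻]/[HA]) = 4.74 + log(0.2/0.2)

pH = 4.74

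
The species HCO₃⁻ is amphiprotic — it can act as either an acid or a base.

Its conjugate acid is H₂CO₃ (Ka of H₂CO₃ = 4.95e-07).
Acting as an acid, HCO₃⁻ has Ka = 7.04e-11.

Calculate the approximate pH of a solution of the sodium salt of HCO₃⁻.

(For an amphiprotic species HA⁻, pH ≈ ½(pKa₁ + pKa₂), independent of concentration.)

pKa₁ = -log(4.95e-07) = 6.31; pKa₂ = -log(7.04e-11) = 10.15. For an amphiprotic species, pH ≈ ½(pKa₁ + pKa₂) = ½(6.31 + 10.15) = 8.23.

pH = 8.23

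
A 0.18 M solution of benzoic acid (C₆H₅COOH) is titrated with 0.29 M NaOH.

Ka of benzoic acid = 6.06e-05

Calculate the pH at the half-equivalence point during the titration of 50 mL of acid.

At half-equivalence [HA] = [A⁻], so Henderson-Hasselbalch gives pH = pKa = -log(6.06e-05) = 4.22.

pH = pKa = 4.22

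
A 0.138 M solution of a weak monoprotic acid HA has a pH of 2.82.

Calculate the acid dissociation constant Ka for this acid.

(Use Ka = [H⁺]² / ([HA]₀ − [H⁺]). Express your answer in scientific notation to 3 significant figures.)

[H⁺] = 10^(−pH) = 10^(−2.82) = 1.514e-03 M. For HA ⇌ H⁺ + A⁻, Ka = [H⁺][A⁻]/[HA] = [H⁺]² / ([HA]₀ − [H⁺]) = (1.514e-03)² / (0.138 − 1.514e-03) = 1.68e-05.

K_a = 1.68e-05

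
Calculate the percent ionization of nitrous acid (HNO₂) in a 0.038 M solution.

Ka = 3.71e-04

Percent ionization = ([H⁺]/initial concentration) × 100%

Using Ka equilibrium: x² + Ka×x - Ka×C = 0. Solving: [H⁺] = 3.5738e-03. Percent = (3.5738e-03/0.038) × 100

Percent ionization = 9.4%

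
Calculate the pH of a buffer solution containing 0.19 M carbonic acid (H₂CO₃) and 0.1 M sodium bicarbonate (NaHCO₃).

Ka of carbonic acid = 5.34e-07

pKa = -log(5.34e-07) = 6.27. pH = pKa + log([A⁻]/[HA]) = 6.27 + log(0.1/0.19)

pH = 5.99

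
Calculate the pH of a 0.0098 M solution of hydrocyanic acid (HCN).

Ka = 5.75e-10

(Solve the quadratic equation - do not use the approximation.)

x² + Ka×x - Ka×C = 0. Using quadratic formula: [H⁺] = 2.3735e-06

pH = 5.62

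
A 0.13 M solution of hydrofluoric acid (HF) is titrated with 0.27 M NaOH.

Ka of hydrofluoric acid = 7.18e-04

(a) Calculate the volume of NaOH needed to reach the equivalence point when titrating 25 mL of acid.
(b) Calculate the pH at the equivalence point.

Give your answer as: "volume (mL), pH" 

moles acid = 0.13 × 25/1000 = 0.00325 mol; V_base = moles/0.27 × 1000 = 12.0 mL. At equivalence only the conjugate base is present: [A⁻] = 0.00325/0.037 = 8.7750e-02 M. Kb = Kw/Ka = 1.39e-11; [OH⁻] = √(Kb × [A⁻]) = 1.1055e-06; pOH = 5.96; pH = 14 - pOH = 8.04.

V = 12.0 mL, pH = 8.04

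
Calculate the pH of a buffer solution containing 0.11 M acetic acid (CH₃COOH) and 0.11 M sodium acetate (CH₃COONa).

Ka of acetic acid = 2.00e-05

pKa = -log(2.00e-05) = 4.70. pH = pKa + log([A⁻]/[HA]) = 4.70 + log(0.11/0.11)

pH = 4.70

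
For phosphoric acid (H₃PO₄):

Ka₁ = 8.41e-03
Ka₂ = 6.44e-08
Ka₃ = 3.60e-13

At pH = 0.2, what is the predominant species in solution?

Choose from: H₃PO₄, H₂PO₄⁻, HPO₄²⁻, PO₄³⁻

pKa₁ = 2.08, pKa₂ = 7.19, pKa₃ = 12.44. For a polyprotic acid the predominant species crosses at each pKa: below pKa_n the protonated form dominates, above it the deprotonated form does. At pH = 0.2, the predominant species is H₃PO₄.

H₃PO₄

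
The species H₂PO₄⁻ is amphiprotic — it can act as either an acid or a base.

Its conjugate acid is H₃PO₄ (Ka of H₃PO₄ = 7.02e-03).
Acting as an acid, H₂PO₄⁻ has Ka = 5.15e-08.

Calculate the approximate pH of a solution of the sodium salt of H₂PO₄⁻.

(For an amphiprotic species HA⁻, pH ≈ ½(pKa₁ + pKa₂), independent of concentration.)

pKa₁ = -log(7.02e-03) = 2.15; pKa₂ = -log(5.15e-08) = 7.29. For an amphiprotic species, pH ≈ ½(pKa₁ + pKa₂) = ½(2.15 + 7.29) = 4.72.

pH = 4.72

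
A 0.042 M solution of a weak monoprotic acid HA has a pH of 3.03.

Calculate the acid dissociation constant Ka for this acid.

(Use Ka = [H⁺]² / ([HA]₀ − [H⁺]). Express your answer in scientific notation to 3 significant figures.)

[H⁺] = 10^(−pH) = 10^(−3.03) = 9.333e-04 M. For HA ⇌ H⁺ + A⁻, Ka = [H⁺][A⁻]/[HA] = [H⁺]² / ([HA]₀ − [H⁺]) = (9.333e-04)² / (0.042 − 9.333e-04) = 2.12e-05.

K_a = 2.12e-05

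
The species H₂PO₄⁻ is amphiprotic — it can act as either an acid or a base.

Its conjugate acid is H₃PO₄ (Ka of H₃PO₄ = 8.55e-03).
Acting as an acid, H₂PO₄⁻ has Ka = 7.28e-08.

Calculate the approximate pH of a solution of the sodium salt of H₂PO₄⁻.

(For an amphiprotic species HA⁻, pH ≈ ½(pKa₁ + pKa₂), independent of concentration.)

pKa₁ = -log(8.55e-03) = 2.07; pKa₂ = -log(7.28e-08) = 7.14. For an amphiprotic species, pH ≈ ½(pKa₁ + pKa₂) = ½(2.07 + 7.14) = 4.60.

pH = 4.60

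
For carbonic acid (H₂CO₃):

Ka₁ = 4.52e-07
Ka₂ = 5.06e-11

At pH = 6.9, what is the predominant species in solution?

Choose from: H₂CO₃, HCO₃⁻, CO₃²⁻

pKa₁ = 6.34, pKa₂ = 10.30. For a polyprotic acid the predominant species crosses at each pKa: below pKa_n the protonated form dominates, above it the deprotonated form does. At pH = 6.9, the predominant species is HCO₃⁻.

HCO₃⁻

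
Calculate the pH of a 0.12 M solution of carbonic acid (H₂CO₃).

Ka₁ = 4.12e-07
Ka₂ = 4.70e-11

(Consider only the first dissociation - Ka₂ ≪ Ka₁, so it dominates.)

First dissociation dominates. From Ka₁ = [H⁺][HA⁻]/[H₂A], x² + Ka₁·x − Ka₁·C = 0 with C = 0.12 M and Ka₁ = 4.12e-07. Solving: [H⁺] = (−Ka₁ + √(Ka₁² + 4·Ka₁·C)) / 2 = 2.2215e-04 M. pH = -log(2.2215e-04) = 3.65.

pH = 3.65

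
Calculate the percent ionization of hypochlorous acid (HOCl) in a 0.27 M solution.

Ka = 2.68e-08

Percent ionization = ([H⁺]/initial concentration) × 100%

Using Ka equilibrium: x² + Ka×x - Ka×C = 0. Solving: [H⁺] = 8.5051e-05. Percent = (8.5051e-05/0.27) × 100

Percent ionization = 0.0315%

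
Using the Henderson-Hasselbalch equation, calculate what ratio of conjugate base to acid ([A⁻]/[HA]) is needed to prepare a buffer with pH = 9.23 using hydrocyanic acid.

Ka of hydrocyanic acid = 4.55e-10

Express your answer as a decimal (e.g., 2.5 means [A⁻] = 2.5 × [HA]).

pKa = -log(4.55e-10) = 9.3420. pH = pKa + log([A⁻]/[HA]), so log([A⁻]/[HA]) = pH − pKa = 9.23 − 9.3420 = -0.1120. [A⁻]/[HA] = 10^(-0.1120) = 0.773

[A⁻]/[HA] = 0.773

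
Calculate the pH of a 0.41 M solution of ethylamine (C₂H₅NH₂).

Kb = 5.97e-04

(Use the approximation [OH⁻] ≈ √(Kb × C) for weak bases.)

[OH⁻] = √(Kb × C) = √(5.97e-04 × 0.41) = 1.5645e-02. pOH = 1.81, pH = 14 - pOH

pH = 12.19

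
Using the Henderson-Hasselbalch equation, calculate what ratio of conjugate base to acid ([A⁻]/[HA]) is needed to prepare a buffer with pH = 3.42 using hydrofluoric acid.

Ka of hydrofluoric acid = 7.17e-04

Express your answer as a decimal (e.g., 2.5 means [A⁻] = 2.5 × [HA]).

pKa = -log(7.17e-04) = 3.1445. pH = pKa + log([A⁻]/[HA]), so log([A⁻]/[HA]) = pH − pKa = 3.42 − 3.1445 = 0.2755. [A⁻]/[HA] = 10^(0.2755) = 1.89

[A⁻]/[HA] = 1.89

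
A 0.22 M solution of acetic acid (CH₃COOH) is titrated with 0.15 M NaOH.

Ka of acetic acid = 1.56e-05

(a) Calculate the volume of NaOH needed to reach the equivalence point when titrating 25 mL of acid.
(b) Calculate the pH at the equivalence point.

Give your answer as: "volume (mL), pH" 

moles acid = 0.22 × 25/1000 = 0.0055 mol; V_base = moles/0.15 × 1000 = 36.7 mL. At equivalence only the conjugate base is present: [A⁻] = 0.0055/0.062 = 8.9189e-02 M. Kb = Kw/Ka = 6.41e-10; [OH⁻] = √(Kb × [A⁻]) = 7.5613e-06; pOH = 5.12; pH = 14 - pOH = 8.88.

V = 36.7 mL, pH = 8.88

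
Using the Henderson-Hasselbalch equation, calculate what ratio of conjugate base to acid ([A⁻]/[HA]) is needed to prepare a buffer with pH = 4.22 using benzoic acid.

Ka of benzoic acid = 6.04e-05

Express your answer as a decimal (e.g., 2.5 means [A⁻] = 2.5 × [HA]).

pKa = -log(6.04e-05) = 4.2190. pH = pKa + log([A⁻]/[HA]), so log([A⁻]/[HA]) = pH − pKa = 4.22 − 4.2190 = 0.0010. [A⁻]/[HA] = 10^(0.0010) = 1.00

[A⁻]/[HA] = 1.00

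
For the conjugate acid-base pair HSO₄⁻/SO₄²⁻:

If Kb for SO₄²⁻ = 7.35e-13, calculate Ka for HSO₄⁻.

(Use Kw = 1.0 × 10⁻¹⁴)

For a conjugate pair Ka × Kb = Kw, so Ka = Kw/Kb = 1.0 × 10⁻¹⁴ / 7.35e-13 = 1.36e-02.

K_a = 1.36e-02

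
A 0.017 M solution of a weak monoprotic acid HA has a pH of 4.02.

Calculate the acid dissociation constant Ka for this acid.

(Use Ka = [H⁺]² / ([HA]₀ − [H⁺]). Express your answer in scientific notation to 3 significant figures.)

[H⁺] = 10^(−pH) = 10^(−4.02) = 9.550e-05 M. For HA ⇌ H⁺ + A⁻, Ka = [H⁺][A⁻]/[HA] = [H⁺]² / ([HA]₀ − [H⁺]) = (9.550e-05)² / (0.017 − 9.550e-05) = 5.40e-07.

K_a = 5.40e-07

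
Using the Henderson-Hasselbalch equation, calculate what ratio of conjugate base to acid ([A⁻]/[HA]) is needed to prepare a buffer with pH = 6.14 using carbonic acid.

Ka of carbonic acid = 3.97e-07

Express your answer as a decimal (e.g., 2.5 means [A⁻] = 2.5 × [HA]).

pKa = -log(3.97e-07) = 6.4012. pH = pKa + log([A⁻]/[HA]), so log([A⁻]/[HA]) = pH − pKa = 6.14 − 6.4012 = -0.2612. [A⁻]/[HA] = 10^(-0.2612) = 0.548

[A⁻]/[HA] = 0.548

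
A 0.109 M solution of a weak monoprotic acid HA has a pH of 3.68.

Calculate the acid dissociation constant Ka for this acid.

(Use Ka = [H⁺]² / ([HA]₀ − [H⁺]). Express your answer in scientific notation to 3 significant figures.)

[H⁺] = 10^(−pH) = 10^(−3.68) = 2.089e-04 M. For HA ⇌ H⁺ + A⁻, Ka = [H⁺][A⁻]/[HA] = [H⁺]² / ([HA]₀ − [H⁺]) = (2.089e-04)² / (0.109 − 2.089e-04) = 4.01e-07.

K_a = 4.01e-07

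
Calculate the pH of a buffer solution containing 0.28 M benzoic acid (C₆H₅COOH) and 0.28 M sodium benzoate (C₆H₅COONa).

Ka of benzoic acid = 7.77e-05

pKa = -log(7.77e-05) = 4.11. pH = pKa + log([A⁻]/[HA]) = 4.11 + log(0.28/0.28)

pH = 4.11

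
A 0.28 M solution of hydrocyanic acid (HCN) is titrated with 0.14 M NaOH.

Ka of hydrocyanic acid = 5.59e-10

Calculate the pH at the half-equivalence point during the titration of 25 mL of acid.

At half-equivalence [HA] = [A⁻], so Henderson-Hasselbalch gives pH = pKa = -log(5.59e-10) = 9.25.

pH = pKa = 9.25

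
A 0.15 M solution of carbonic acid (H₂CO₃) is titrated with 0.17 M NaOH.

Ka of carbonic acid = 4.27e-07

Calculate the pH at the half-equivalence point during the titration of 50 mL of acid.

At half-equivalence [HA] = [A⁻], so Henderson-Hasselbalch gives pH = pKa = -log(4.27e-07) = 6.37.

pH = pKa = 6.37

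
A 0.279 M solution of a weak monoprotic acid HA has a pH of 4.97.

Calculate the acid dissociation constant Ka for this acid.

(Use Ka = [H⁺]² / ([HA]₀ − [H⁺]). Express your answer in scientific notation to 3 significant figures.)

[H⁺] = 10^(−pH) = 10^(−4.97) = 1.072e-05 M. For HA ⇌ H⁺ + A⁻, Ka = [H⁺][A⁻]/[HA] = [H⁺]² / ([HA]₀ − [H⁺]) = (1.072e-05)² / (0.279 − 1.072e-05) = 4.12e-10.

K_a = 4.12e-10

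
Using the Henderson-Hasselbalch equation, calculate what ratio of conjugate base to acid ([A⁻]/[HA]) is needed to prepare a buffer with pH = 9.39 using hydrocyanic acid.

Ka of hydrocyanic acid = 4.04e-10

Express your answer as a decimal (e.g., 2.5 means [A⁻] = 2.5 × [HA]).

pKa = -log(4.04e-10) = 9.3936. pH = pKa + log([A⁻]/[HA]), so log([A⁻]/[HA]) = pH − pKa = 9.39 − 9.3936 = -0.0036. [A⁻]/[HA] = 10^(-0.0036) = 0.992

[A⁻]/[HA] = 0.992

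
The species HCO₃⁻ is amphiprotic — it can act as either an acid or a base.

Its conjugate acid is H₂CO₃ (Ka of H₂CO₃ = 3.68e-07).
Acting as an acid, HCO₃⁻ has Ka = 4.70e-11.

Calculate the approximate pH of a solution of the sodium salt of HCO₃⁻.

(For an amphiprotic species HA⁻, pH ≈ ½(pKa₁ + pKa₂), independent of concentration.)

pKa₁ = -log(3.68e-07) = 6.43; pKa₂ = -log(4.70e-11) = 10.33. For an amphiprotic species, pH ≈ ½(pKa₁ + pKa₂) = ½(6.43 + 10.33) = 8.38.

pH = 8.38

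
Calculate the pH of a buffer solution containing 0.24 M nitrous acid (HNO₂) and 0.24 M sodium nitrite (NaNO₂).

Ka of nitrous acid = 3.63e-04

pKa = -log(3.63e-04) = 3.44. pH = pKa + log([A⁻]/[HA]) = 3.44 + log(0.24/0.24)

pH = 3.44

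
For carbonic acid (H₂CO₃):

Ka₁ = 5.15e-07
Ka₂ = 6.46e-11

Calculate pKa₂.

pKa₂ = -log(Ka₂) = -log(6.46e-11) = 10.19.

pK_{a2} = 10.19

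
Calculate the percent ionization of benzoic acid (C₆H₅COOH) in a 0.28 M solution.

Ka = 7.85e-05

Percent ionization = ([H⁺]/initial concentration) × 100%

Using Ka equilibrium: x² + Ka×x - Ka×C = 0. Solving: [H⁺] = 4.6492e-03. Percent = (4.6492e-03/0.28) × 100

Percent ionization = 1.66%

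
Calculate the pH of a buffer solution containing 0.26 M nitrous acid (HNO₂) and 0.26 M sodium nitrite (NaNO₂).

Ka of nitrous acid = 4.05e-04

pKa = -log(4.05e-04) = 3.39. pH = pKa + log([A⁻]/[HA]) = 3.39 + log(0.26/0.26)

pH = 3.39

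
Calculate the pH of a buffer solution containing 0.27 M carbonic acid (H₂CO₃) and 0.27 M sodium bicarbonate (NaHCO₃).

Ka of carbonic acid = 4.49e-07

pKa = -log(4.49e-07) = 6.35. pH = pKa + log([A⁻]/[HA]) = 6.35 + log(0.27/0.27)

pH = 6.35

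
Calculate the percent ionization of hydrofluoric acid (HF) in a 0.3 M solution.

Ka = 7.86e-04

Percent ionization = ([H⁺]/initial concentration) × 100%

Using Ka equilibrium: x² + Ka×x - Ka×C = 0. Solving: [H⁺] = 1.4968e-02. Percent = (1.4968e-02/0.3) × 100

Percent ionization = 4.99%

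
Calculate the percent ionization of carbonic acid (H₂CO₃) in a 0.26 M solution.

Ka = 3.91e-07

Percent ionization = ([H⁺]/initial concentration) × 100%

Using Ka equilibrium: x² + Ka×x - Ka×C = 0. Solving: [H⁺] = 3.1865e-04. Percent = (3.1865e-04/0.26) × 100

Percent ionization = 0.123%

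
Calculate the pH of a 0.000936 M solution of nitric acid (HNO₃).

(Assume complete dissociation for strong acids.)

[H⁺] = 0.000936 M for strong acid. pH = -log[H⁺] = -log(0.000936)

pH = 3.03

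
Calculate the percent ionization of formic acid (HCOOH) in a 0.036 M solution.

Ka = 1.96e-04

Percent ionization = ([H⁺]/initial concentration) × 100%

Using Ka equilibrium: x² + Ka×x - Ka×C = 0. Solving: [H⁺] = 2.5601e-03. Percent = (2.5601e-03/0.036) × 100

Percent ionization = 7.11%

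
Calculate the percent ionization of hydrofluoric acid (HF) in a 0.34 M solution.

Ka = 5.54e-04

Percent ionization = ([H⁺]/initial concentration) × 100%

Using Ka equilibrium: x² + Ka×x - Ka×C = 0. Solving: [H⁺] = 1.3450e-02. Percent = (1.3450e-02/0.34) × 100

Percent ionization = 3.96%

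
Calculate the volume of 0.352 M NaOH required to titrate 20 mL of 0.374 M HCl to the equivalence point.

At equivalence: moles acid = moles base. moles HCl = 0.374 × 20/1000 = 0.00748 mol. V_base = moles / 0.352 × 1000 = 21.2 mL.

V_{base} = 21.2 mL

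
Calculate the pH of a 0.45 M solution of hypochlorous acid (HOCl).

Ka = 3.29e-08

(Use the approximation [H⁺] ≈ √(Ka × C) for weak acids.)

[H⁺] = √(Ka × C) = √(3.29e-08 × 0.45) = 1.2168e-04. pH = -log(1.2168e-04)

pH = 3.91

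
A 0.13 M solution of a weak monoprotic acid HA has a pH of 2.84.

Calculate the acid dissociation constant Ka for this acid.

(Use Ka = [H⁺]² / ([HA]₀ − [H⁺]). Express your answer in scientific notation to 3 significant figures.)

[H⁺] = 10^(−pH) = 10^(−2.84) = 1.445e-03 M. For HA ⇌ H⁺ + A⁻, Ka = [H⁺][A⁻]/[HA] = [H⁺]² / ([HA]₀ − [H⁺]) = (1.445e-03)² / (0.13 − 1.445e-03) = 1.63e-05.

K_a = 1.63e-05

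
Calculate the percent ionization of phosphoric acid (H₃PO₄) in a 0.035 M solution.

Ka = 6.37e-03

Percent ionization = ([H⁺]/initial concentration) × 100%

Using Ka equilibrium: x² + Ka×x - Ka×C = 0. Solving: [H⁺] = 1.2082e-02. Percent = (1.2082e-02/0.035) × 100

Percent ionization = 34.5%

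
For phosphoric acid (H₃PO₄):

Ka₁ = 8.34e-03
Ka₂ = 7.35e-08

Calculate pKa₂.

pKa₂ = -log(Ka₂) = -log(7.35e-08) = 7.13.

pK_{a2} = 7.13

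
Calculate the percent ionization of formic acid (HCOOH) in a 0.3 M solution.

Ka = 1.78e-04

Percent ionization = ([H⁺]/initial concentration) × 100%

Using Ka equilibrium: x² + Ka×x - Ka×C = 0. Solving: [H⁺] = 7.2191e-03. Percent = (7.2191e-03/0.3) × 100

Percent ionization = 2.41%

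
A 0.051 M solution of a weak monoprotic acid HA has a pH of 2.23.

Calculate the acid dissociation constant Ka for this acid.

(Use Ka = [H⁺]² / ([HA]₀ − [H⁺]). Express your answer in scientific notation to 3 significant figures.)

[H⁺] = 10^(−pH) = 10^(−2.23) = 5.888e-03 M. For HA ⇌ H⁺ + A⁻, Ka = [H⁺][A⁻]/[HA] = [H⁺]² / ([HA]₀ − [H⁺]) = (5.888e-03)² / (0.051 − 5.888e-03) = 7.69e-04.

K_a = 7.69e-04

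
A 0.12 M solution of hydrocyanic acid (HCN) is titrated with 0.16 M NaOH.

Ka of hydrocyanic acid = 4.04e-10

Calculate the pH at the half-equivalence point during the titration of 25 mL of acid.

At half-equivalence [HA] = [A⁻], so Henderson-Hasselbalch gives pH = pKa = -log(4.04e-10) = 9.39.

pH = pKa = 9.39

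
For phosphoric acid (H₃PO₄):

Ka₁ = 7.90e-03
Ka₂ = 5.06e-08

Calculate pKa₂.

pKa₂ = -log(Ka₂) = -log(5.06e-08) = 7.30.

pK_{a2} = 7.30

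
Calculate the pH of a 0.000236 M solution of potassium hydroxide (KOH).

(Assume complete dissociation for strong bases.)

[OH⁻] = 0.000236 M for strong base. pOH = -log[OH⁻] = 3.63, pH = 14 - pOH

pH = 10.37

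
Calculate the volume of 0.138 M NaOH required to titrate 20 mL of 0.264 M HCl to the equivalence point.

At equivalence: moles acid = moles base. moles HCl = 0.264 × 20/1000 = 0.00528 mol. V_base = moles / 0.138 × 1000 = 38.3 mL.

V_{base} = 38.3 mL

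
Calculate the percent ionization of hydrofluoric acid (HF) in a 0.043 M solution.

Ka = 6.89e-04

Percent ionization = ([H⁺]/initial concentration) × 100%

Using Ka equilibrium: x² + Ka×x - Ka×C = 0. Solving: [H⁺] = 5.1095e-03. Percent = (5.1095e-03/0.043) × 100

Percent ionization = 11.9%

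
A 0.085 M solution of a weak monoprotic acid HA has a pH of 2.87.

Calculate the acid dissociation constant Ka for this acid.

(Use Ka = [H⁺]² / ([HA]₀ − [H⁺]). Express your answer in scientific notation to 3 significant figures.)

[H⁺] = 10^(−pH) = 10^(−2.87) = 1.349e-03 M. For HA ⇌ H⁺ + A⁻, Ka = [H⁺][A⁻]/[HA] = [H⁺]² / ([HA]₀ − [H⁺]) = (1.349e-03)² / (0.085 − 1.349e-03) = 2.18e-05.

K_a = 2.18e-05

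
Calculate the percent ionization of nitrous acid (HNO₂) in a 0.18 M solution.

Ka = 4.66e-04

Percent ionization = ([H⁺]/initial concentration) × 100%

Using Ka equilibrium: x² + Ka×x - Ka×C = 0. Solving: [H⁺] = 8.9286e-03. Percent = (8.9286e-03/0.18) × 100

Percent ionization = 4.96%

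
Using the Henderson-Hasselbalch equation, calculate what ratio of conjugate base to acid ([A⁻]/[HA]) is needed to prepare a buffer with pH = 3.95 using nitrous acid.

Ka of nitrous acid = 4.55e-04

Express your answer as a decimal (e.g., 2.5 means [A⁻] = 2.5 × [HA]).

pKa = -log(4.55e-04) = 3.3420. pH = pKa + log([A⁻]/[HA]), so log([A⁻]/[HA]) = pH − pKa = 3.95 − 3.3420 = 0.6080. [A⁻]/[HA] = 10^(0.6080) = 4.06

[A⁻]/[HA] = 4.06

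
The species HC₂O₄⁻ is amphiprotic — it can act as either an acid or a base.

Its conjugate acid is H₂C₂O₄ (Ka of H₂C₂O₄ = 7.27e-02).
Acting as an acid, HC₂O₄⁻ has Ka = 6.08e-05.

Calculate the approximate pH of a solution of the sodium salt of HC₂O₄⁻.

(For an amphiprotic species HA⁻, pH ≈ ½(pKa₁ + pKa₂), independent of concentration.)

pKa₁ = -log(7.27e-02) = 1.14; pKa₂ = -log(6.08e-05) = 4.22. For an amphiprotic species, pH ≈ ½(pKa₁ + pKa₂) = ½(1.14 + 4.22) = 2.68.

pH = 2.68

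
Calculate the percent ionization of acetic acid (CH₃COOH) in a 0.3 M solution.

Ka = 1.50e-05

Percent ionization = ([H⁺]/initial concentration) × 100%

Using Ka equilibrium: x² + Ka×x - Ka×C = 0. Solving: [H⁺] = 2.1138e-03. Percent = (2.1138e-03/0.3) × 100

Percent ionization = 0.705%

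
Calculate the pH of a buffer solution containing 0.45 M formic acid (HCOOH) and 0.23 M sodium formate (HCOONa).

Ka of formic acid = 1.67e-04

pKa = -log(1.67e-04) = 3.78. pH = pKa + log([A⁻]/[HA]) = 3.78 + log(0.23/0.45)

pH = 3.49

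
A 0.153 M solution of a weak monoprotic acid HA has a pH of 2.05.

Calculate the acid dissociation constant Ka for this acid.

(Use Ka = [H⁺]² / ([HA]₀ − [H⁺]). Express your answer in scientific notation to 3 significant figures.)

[H⁺] = 10^(−pH) = 10^(−2.05) = 8.913e-03 M. For HA ⇌ H⁺ + A⁻, Ka = [H⁺][A⁻]/[HA] = [H⁺]² / ([HA]₀ − [H⁺]) = (8.913e-03)² / (0.153 − 8.913e-03) = 5.51e-04.

K_a = 5.51e-04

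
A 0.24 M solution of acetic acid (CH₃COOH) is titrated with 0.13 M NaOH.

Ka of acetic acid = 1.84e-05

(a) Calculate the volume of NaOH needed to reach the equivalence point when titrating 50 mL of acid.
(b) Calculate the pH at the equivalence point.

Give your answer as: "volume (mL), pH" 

moles acid = 0.24 × 50/1000 = 0.012 mol; V_base = moles/0.13 × 1000 = 92.3 mL. At equivalence only the conjugate base is present: [A⁻] = 0.012/0.142 = 8.4324e-02 M. Kb = Kw/Ka = 5.43e-10; [OH⁻] = √(Kb × [A⁻]) = 6.7697e-06; pOH = 5.17; pH = 14 - pOH = 8.83.

V = 92.3 mL, pH = 8.83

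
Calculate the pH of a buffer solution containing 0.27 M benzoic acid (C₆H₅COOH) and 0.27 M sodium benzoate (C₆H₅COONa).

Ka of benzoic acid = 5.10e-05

pKa = -log(5.10e-05) = 4.29. pH = pKa + log([A⁻]/[HA]) = 4.29 + log(0.27/0.27)

pH = 4.29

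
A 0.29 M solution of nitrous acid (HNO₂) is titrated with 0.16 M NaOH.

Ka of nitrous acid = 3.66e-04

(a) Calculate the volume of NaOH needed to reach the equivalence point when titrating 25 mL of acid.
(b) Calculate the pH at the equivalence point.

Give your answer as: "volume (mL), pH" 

moles acid = 0.29 × 25/1000 = 0.00725 mol; V_base = moles/0.16 × 1000 = 45.3 mL. At equivalence only the conjugate base is present: [A⁻] = 0.00725/0.070 = 1.0311e-01 M. Kb = Kw/Ka = 2.73e-11; [OH⁻] = √(Kb × [A⁻]) = 1.6785e-06; pOH = 5.78; pH = 14 - pOH = 8.22.

V = 45.3 mL, pH = 8.22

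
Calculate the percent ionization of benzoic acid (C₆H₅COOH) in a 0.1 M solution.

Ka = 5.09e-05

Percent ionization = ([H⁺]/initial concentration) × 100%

Using Ka equilibrium: x² + Ka×x - Ka×C = 0. Solving: [H⁺] = 2.2308e-03. Percent = (2.2308e-03/0.1) × 100

Percent ionization = 2.23%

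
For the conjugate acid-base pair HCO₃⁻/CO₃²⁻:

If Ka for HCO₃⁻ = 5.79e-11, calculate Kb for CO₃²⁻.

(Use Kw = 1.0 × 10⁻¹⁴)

For a conjugate pair Ka × Kb = Kw, so Kb = Kw/Ka = 1.0 × 10⁻¹⁴ / 5.79e-11 = 1.73e-04.

K_b = 1.73e-04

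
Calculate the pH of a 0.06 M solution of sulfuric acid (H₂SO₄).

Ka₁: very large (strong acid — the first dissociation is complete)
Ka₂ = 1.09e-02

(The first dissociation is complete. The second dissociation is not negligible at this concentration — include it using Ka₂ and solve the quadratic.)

First dissociation is complete: [H⁺]₀ = [HSO₄⁻]₀ = C = 0.06 M. Second dissociation HSO₄⁻ ⇌ H⁺ + SO₄²⁻: let x = [SO₄²⁻]. Ka₂ = (C + x)·x / (C − x) = 1.09e-02 → x² + (C + Ka₂)·x − Ka₂·C = 0 → x² + 0.07090·x − 6.540e-04 = 0. x = (−0.07090 + √(0.07090² + 4 × 6.540e-04)) / 2 = 8.2616e-03 M. [H⁺] = C + x = 0.06 + 8.2616e-03 = 6.8262e-02 M. pH = -log(6.8262e-02) = 1.17.

pH = 1.17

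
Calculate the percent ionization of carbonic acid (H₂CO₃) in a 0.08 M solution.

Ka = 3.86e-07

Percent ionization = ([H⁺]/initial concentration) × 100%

Using Ka equilibrium: x² + Ka×x - Ka×C = 0. Solving: [H⁺] = 1.7553e-04. Percent = (1.7553e-04/0.08) × 100

Percent ionization = 0.219%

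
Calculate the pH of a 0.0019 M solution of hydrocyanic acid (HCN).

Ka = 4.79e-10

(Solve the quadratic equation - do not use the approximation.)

x² + Ka×x - Ka×C = 0. Using quadratic formula: [H⁺] = 9.5375e-07

pH = 6.02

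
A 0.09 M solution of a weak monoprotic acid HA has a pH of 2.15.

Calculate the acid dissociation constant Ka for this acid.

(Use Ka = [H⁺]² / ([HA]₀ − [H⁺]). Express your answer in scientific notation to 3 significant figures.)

[H⁺] = 10^(−pH) = 10^(−2.15) = 7.079e-03 M. For HA ⇌ H⁺ + A⁻, Ka = [H⁺][A⁻]/[HA] = [H⁺]² / ([HA]₀ − [H⁺]) = (7.079e-03)² / (0.09 − 7.079e-03) = 6.04e-04.

K_a = 6.04e-04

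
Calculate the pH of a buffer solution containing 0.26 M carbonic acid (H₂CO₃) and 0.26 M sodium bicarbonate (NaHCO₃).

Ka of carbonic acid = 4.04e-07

pKa = -log(4.04e-07) = 6.39. pH = pKa + log([A⁻]/[HA]) = 6.39 + log(0.26/0.26)

pH = 6.39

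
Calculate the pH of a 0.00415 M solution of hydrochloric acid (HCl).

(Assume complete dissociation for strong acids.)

[H⁺] = 0.00415 M for strong acid. pH = -log[H⁺] = -log(0.00415)

pH = 2.38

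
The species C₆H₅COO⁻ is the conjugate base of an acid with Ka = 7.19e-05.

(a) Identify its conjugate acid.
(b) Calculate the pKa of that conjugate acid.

(a) The conjugate acid is formed by adding one H⁺ to C₆H₅COO⁻, giving C₆H₅COOH. (b) pKa = -log(Ka) = -log(7.19e-05) = 4.14.

Conjugate acid: C₆H₅COOH; pK_a = 4.14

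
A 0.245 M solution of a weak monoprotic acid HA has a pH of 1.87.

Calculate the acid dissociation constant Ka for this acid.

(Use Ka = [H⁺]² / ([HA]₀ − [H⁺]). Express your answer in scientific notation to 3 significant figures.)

[H⁺] = 10^(−pH) = 10^(−1.87) = 1.349e-02 M. For HA ⇌ H⁺ + A⁻, Ka = [H⁺][A⁻]/[HA] = [H⁺]² / ([HA]₀ − [H⁺]) = (1.349e-02)² / (0.245 − 1.349e-02) = 7.86e-04.

K_a = 7.86e-04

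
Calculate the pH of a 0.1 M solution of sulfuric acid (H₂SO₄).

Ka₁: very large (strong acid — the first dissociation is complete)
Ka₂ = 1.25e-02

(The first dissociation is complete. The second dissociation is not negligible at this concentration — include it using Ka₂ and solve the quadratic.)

First dissociation is complete: [H⁺]₀ = [HSO₄⁻]₀ = C = 0.1 M. Second dissociation HSO₄⁻ ⇌ H⁺ + SO₄²⁻: let x = [SO₄²⁻]. Ka₂ = (C + x)·x / (C − x) = 1.25e-02 → x² + (C + Ka₂)·x − Ka₂·C = 0 → x² + 0.11250·x − 1.250e-03 = 0. x = (−0.11250 + √(0.11250² + 4 × 1.250e-03)) / 2 = 1.0188e-02 M. [H⁺] = C + x = 0.1 + 1.0188e-02 = 1.1019e-01 M. pH = -log(1.1019e-01) = 0.96.

pH = 0.96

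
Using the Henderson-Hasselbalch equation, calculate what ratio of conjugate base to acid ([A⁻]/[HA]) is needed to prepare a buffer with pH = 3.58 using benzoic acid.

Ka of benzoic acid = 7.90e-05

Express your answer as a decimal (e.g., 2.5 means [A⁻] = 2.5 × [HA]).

pKa = -log(7.90e-05) = 4.1024. pH = pKa + log([A⁻]/[HA]), so log([A⁻]/[HA]) = pH − pKa = 3.58 − 4.1024 = -0.5224. [A⁻]/[HA] = 10^(-0.5224) = 0.300

[A⁻]/[HA] = 0.300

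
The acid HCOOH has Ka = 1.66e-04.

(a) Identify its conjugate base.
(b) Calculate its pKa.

(a) The conjugate base is formed by removing one H⁺ from HCOOH, giving HCOO⁻. (b) pKa = -log(Ka) = -log(1.66e-04) = 3.78.

Conjugate base: HCOO⁻; pK_a = 3.78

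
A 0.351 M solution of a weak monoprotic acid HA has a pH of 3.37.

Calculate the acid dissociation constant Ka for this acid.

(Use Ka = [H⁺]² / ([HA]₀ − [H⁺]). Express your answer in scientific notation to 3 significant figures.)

[H⁺] = 10^(−pH) = 10^(−3.37) = 4.266e-04 M. For HA ⇌ H⁺ + A⁻, Ka = [H⁺][A⁻]/[HA] = [H⁺]² / ([HA]₀ − [H⁺]) = (4.266e-04)² / (0.351 − 4.266e-04) = 5.19e-07.

K_a = 5.19e-07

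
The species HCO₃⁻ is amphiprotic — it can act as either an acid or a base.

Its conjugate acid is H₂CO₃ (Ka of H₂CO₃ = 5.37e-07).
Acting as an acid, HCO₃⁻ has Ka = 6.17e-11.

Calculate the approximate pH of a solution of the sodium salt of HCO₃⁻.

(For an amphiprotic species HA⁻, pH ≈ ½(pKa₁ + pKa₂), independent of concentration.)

pKa₁ = -log(5.37e-07) = 6.27; pKa₂ = -log(6.17e-11) = 10.21. For an amphiprotic species, pH ≈ ½(pKa₁ + pKa₂) = ½(6.27 + 10.21) = 8.24.

pH = 8.24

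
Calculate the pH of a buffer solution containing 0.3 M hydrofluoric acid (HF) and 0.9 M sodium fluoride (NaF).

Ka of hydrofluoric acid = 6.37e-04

pKa = -log(6.37e-04) = 3.20. pH = pKa + log([A⁻]/[HA]) = 3.20 + log(0.9/0.3)

pH = 3.67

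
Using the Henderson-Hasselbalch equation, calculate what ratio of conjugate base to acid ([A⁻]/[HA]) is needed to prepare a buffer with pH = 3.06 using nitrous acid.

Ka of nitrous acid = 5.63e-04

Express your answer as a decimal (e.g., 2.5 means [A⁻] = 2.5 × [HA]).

pKa = -log(5.63e-04) = 3.2495. pH = pKa + log([A⁻]/[HA]), so log([A⁻]/[HA]) = pH − pKa = 3.06 − 3.2495 = -0.1895. [A⁻]/[HA] = 10^(-0.1895) = 0.646

[A⁻]/[HA] = 0.646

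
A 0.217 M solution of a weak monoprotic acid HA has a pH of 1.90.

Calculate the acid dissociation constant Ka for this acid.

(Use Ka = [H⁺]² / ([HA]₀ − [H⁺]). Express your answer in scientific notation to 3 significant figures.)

[H⁺] = 10^(−pH) = 10^(−1.90) = 1.259e-02 M. For HA ⇌ H⁺ + A⁻, Ka = [H⁺][A⁻]/[HA] = [H⁺]² / ([HA]₀ − [H⁺]) = (1.259e-02)² / (0.217 − 1.259e-02) = 7.75e-04.

K_a = 7.75e-04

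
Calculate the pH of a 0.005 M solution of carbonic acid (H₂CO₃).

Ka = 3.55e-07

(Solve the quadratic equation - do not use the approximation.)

x² + Ka×x - Ka×C = 0. Using quadratic formula: [H⁺] = 4.1954e-05

pH = 4.38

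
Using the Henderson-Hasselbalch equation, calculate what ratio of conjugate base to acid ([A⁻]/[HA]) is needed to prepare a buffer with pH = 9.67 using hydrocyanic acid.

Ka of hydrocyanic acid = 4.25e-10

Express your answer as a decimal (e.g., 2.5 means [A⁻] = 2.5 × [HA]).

pKa = -log(4.25e-10) = 9.3716. pH = pKa + log([A⁻]/[HA]), so log([A⁻]/[HA]) = pH − pKa = 9.67 − 9.3716 = 0.2984. [A⁻]/[HA] = 10^(0.2984) = 1.99

[A⁻]/[HA] = 1.99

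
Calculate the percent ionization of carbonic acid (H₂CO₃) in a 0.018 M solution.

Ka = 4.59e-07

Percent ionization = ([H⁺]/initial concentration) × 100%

Using Ka equilibrium: x² + Ka×x - Ka×C = 0. Solving: [H⁺] = 9.0666e-05. Percent = (9.0666e-05/0.018) × 100

Percent ionization = 0.504%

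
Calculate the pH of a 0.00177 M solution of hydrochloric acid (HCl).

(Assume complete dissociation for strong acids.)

[H⁺] = 0.00177 M for strong acid. pH = -log[H⁺] = -log(0.00177)

pH = 2.75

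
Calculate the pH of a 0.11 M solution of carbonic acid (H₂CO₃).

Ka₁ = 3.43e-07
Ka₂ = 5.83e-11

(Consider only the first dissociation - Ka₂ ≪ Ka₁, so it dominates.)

First dissociation dominates. From Ka₁ = [H⁺][HA⁻]/[H₂A], x² + Ka₁·x − Ka₁·C = 0 with C = 0.11 M and Ka₁ = 3.43e-07. Solving: [H⁺] = (−Ka₁ + √(Ka₁² + 4·Ka₁·C)) / 2 = 1.9407e-04 M. pH = -log(1.9407e-04) = 3.71.

pH = 3.71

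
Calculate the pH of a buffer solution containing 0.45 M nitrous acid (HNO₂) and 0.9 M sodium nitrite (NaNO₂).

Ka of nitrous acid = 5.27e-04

pKa = -log(5.27e-04) = 3.28. pH = pKa + log([A⁻]/[HA]) = 3.28 + log(0.9/0.45)

pH = 3.58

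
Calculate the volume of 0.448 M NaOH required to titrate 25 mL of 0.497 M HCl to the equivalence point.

At equivalence: moles acid = moles base. moles HCl = 0.497 × 25/1000 = 0.01243 mol. V_base = moles / 0.448 × 1000 = 27.7 mL.

V_{base} = 27.7 mL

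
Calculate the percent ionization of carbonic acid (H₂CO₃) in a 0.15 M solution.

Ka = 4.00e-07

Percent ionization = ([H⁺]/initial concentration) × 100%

Using Ka equilibrium: x² + Ka×x - Ka×C = 0. Solving: [H⁺] = 2.4475e-04. Percent = (2.4475e-04/0.15) × 100

Percent ionization = 0.163%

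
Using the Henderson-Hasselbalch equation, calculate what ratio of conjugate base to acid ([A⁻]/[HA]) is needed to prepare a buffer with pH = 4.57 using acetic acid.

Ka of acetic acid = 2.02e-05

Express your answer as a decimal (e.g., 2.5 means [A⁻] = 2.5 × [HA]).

pKa = -log(2.02e-05) = 4.6946. pH = pKa + log([A⁻]/[HA]), so log([A⁻]/[HA]) = pH − pKa = 4.57 − 4.6946 = -0.1246. [A⁻]/[HA] = 10^(-0.1246) = 0.751

[A⁻]/[HA] = 0.751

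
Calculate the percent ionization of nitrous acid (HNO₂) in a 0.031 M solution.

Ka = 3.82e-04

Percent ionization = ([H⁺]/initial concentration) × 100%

Using Ka equilibrium: x² + Ka×x - Ka×C = 0. Solving: [H⁺] = 3.2555e-03. Percent = (3.2555e-03/0.031) × 100

Percent ionization = 10.5%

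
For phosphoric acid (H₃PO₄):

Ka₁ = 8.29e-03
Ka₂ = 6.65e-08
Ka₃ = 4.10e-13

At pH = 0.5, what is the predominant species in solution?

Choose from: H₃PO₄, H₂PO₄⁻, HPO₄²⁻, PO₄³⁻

pKa₁ = 2.08, pKa₂ = 7.18, pKa₃ = 12.39. For a polyprotic acid the predominant species crosses at each pKa: below pKa_n the protonated form dominates, above it the deprotonated form does. At pH = 0.5, the predominant species is H₃PO₄.

H₃PO₄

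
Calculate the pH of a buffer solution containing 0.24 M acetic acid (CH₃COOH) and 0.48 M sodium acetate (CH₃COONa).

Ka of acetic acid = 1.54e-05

pKa = -log(1.54e-05) = 4.81. pH = pKa + log([A⁻]/[HA]) = 4.81 + log(0.48/0.24)

pH = 5.11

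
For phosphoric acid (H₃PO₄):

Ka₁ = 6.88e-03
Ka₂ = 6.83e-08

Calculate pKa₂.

pKa₂ = -log(Ka₂) = -log(6.83e-08) = 7.17.

pK_{a2} = 7.17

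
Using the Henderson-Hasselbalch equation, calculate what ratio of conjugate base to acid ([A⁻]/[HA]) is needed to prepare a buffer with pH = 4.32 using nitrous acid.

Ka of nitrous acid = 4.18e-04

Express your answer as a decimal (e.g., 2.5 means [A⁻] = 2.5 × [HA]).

pKa = -log(4.18e-04) = 3.3788. pH = pKa + log([A⁻]/[HA]), so log([A⁻]/[HA]) = pH − pKa = 4.32 − 3.3788 = 0.9412. [A⁻]/[HA] = 10^(0.9412) = 8.73

[A⁻]/[HA] = 8.73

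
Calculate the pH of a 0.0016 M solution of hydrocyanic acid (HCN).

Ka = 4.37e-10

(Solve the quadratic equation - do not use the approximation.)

x² + Ka×x - Ka×C = 0. Using quadratic formula: [H⁺] = 8.3596e-07

pH = 6.08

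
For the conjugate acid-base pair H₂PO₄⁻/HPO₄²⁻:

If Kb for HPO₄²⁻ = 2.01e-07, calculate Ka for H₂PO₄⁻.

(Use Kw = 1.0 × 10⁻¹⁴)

For a conjugate pair Ka × Kb = Kw, so Ka = Kw/Kb = 1.0 × 10⁻¹⁴ / 2.01e-07 = 4.98e-08.

K_a = 4.98e-08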